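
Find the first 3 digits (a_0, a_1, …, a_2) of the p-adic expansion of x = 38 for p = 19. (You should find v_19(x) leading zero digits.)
(a_0, …, a_2) = (0, 2, 0)

v_19(38) = 1, so a_0 = ... = a_0 = 0. Factor out: x = 19^1 · u with u = 2 a unit in ℤ_19. Expand u iteratively via a_{v+i} = u_i mod 19, u_{i+1} = (u_i − a_{v+i})/19:
  u_0 = 2;  a_1 = 2;  u_1 = (u_0 − 2)/19 = 0
  u_1 = 0;  a_2 = 0;  u_2 = (u_1 − 0)/19 = 0
Digits: (0, 2, 0).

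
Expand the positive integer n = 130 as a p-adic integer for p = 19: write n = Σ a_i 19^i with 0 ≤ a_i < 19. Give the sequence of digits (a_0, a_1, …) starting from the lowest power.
(a_0, a_1, …) = (16, 6)

Repeated division by 19 gives the digits low-to-high: 130 = 16 + 6·19^1. Digit sequence: (16, 6).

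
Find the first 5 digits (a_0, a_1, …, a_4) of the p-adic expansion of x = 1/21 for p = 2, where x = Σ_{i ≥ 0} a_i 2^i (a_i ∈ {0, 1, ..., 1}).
(a_0, …, a_4) = (1, 0, 1, 1, 1)

v_2(1/21) = 0 (numerator and denominator both coprime to 2), so x ∈ ℤ_2^×. Compute digits iteratively via a_i = x_i mod 2, x_{i+1} = (x_i − a_i)/2, with x_0 = x:
  x_0 = 1/21;  a_0 = 1;  x_1 = (x_0 − 1)/2 = -10/21
  x_1 = -10/21;  a_1 = 0;  x_2 = (x_1 − 0)/2 = -5/21
  x_2 = -5/21;  a_2 = 1;  x_3 = (x_2 − 1)/2 = -13/21
  x_3 = -13/21;  a_3 = 1;  x_4 = (x_3 − 1)/2 = -17/21
  x_4 = -17/21;  a_4 = 1;  x_5 = (x_4 − 1)/2 = -19/21
Digits: (1, 0, 1, 1, 1).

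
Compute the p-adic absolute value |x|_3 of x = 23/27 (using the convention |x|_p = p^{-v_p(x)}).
|23/27|_3 = 27

Step 1 — compute v_3(x) by factoring powers of 3 out of the numerator and denominator: v_3(23/27) = -3. Step 2 — apply |x|_p = p^{-v_p(x)} = 3^{3} = 27.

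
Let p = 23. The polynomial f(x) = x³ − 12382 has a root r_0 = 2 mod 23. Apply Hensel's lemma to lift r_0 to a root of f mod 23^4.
r_3 = 75534 (mod 279841)

Hensel: r_{i+1} = r_i − f(r_i)/f′(r_i) mod 23^{i+2}, where f′(x) = 3x². Iterate:
  r_0 = 2 (mod 23)
  r_1 = 416 (mod 529)
  r_2 = 2532 (mod 12167)
  r_3 = 75534 (mod 279841)
Final: r = 75534 with f(r) ≡ 0 mod 23^4.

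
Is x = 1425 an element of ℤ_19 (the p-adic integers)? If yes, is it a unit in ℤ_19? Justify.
x ∈ ℤ_19 but not a unit; v_19(x) = 1 > 0

ℤ_19 = {x ∈ ℚ_19 : v_19(x) ≥ 0} and ℤ_19^× = {x ∈ ℤ_19 : v_19(x) = 0}. Here v_19(1425) = v_19(num) − v_19(den) = 1; compare against these criteria.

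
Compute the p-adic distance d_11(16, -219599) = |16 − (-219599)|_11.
d_11(16, -219599) = 1/14641

Step 1 — x − y = 16 − (-219599) = 219615. Step 2 — v_11(219615) = 4 (factor: 219615 = (11^4 · 15); the sign does not affect v_p). Step 3 — |x − y|_11 = 11^{-4} = 1/14641.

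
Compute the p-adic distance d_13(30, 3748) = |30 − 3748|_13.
d_13(30, 3748) = 1/169

Step 1 — x − y = 30 − 3748 = -3718. Step 2 — v_13(-3718) = 2 (factor: -3718 = −(13^2 · 22); the sign does not affect v_p). Step 3 — |x − y|_13 = 13^{-2} = 1/169.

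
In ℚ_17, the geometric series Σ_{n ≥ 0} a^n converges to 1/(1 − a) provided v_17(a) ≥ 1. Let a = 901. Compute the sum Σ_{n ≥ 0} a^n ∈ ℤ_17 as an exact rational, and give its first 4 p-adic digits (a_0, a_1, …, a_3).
Σ a^n = 1/(1 − a) = -1/900;  first 4 digits = (1, 2, 7, 3)

v_17(a) = 1 ≥ 1, so the series converges in ℤ_17 to 1/(1 − a) = 1/(1 − 901) = -1/900. Expand this rational in ℤ_17: compute digits iteratively via d_i = x_i mod 17, x_{i+1} = (x_i − d_i)/17. The first 4 digits are (1, 2, 7, 3).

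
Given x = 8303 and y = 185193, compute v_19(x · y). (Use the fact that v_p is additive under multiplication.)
v_19(1537657479) = 5

v_p(x) = 2 (factor: 8303 = 19^2 · 23); v_p(y) = 3 (factor: 185193 = 19^3 · 27). Additivity: v_p(xy) = v_p(x) + v_p(y) = 2 + 3 = 5. (Direct check: xy = 1537657479 = 19^5 · (621).)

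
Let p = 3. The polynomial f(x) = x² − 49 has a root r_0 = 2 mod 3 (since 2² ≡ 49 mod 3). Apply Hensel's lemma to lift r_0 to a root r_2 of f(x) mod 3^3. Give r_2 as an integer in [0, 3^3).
r_2 = 20 (mod 27)

Hensel's recurrence: r_{i+1} = r_i − f(r_i)·(f′(r_i))^{-1} mod 3^{i+2}, with f′(x) = 2x. Iterate:
  r_0 = 2 (mod 3)
  r_1 = 2 (mod 9)
  r_2 = 20 (mod 27)
Final: r_2 = 20, and one checks f(r_2) ≡ 0 mod 3^3.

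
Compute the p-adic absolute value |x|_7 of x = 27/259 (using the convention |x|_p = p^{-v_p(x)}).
|27/259|_7 = 7

Step 1 — compute v_7(x) by factoring powers of 7 out of the numerator and denominator: v_7(27/259) = -1. Step 2 — apply |x|_p = p^{-v_p(x)} = 7^{1} = 7.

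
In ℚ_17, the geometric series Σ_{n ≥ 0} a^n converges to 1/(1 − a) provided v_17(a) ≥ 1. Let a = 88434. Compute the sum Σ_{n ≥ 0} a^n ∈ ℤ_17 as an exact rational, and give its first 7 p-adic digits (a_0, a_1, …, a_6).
Σ a^n = 1/(1 − a) = -1/88433;  first 7 digits = (1, 0, 0, 1, 1, 0, 1)

v_17(a) = 3 ≥ 1, so the series converges in ℤ_17 to 1/(1 − a) = 1/(1 − 88434) = -1/88433. Expand this rational in ℤ_17: compute digits iteratively via d_i = x_i mod 17, x_{i+1} = (x_i − d_i)/17. The first 7 digits are (1, 0, 0, 1, 1, 0, 1).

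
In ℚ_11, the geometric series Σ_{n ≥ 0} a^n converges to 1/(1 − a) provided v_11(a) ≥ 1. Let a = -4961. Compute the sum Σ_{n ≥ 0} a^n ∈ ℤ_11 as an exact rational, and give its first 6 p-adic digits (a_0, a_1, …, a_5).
Σ a^n = 1/(1 − a) = 1/4962;  first 6 digits = (1, 0, 3, 7, 8, 9)

v_11(a) = 2 ≥ 1, so the series converges in ℤ_11 to 1/(1 − a) = 1/(1 − (-4961)) = 1/4962. Expand this rational in ℤ_11: compute digits iteratively via d_i = x_i mod 11, x_{i+1} = (x_i − d_i)/11. The first 6 digits are (1, 0, 3, 7, 8, 9).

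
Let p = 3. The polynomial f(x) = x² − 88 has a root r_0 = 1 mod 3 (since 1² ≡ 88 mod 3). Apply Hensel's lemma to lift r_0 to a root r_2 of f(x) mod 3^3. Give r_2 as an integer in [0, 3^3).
r_2 = 13 (mod 27)

Hensel's recurrence: r_{i+1} = r_i − f(r_i)·(f′(r_i))^{-1} mod 3^{i+2}, with f′(x) = 2x. Iterate:
  r_0 = 1 (mod 3)
  r_1 = 4 (mod 9)
  r_2 = 13 (mod 27)
Final: r_2 = 13, and one checks f(r_2) ≡ 0 mod 3^3.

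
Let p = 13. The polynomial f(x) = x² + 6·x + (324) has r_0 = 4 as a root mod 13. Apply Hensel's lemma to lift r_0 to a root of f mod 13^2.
r_1 = 147 (mod 169)

Hensel: r_{i+1} = r_i − f(r_i)·(f′(r_i))^{-1} mod 13^{i+2}, f′(x) = 2x + 6. Iterate:
  r_0 = 4 (mod 13)
  r_1 = 147 (mod 169)
Final: r = 147 satisfies f(r) ≡ 0 mod 13^2.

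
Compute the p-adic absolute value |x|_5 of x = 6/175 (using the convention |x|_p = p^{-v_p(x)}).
|6/175|_5 = 25

Step 1 — compute v_5(x) by factoring powers of 5 out of the numerator and denominator: v_5(6/175) = -2. Step 2 — apply |x|_p = p^{-v_p(x)} = 5^{2} = 25.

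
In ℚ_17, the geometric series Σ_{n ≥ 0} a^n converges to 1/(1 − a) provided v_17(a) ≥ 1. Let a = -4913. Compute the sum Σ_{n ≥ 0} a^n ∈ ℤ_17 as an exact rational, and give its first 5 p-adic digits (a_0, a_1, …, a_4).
Σ a^n = 1/(1 − a) = 1/4914;  first 5 digits = (1, 0, 0, 16, 16)

v_17(a) = 3 ≥ 1, so the series converges in ℤ_17 to 1/(1 − a) = 1/(1 − (-4913)) = 1/4914. Expand this rational in ℤ_17: compute digits iteratively via d_i = x_i mod 17, x_{i+1} = (x_i − d_i)/17. The first 5 digits are (1, 0, 0, 16, 16).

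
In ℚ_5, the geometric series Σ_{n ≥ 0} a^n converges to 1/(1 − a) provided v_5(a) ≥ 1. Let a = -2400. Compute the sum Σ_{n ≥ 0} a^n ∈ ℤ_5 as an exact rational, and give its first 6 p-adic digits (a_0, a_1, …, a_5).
Σ a^n = 1/(1 − a) = 1/2401;  first 6 digits = (1, 0, 4, 0, 2, 2)

v_5(a) = 2 ≥ 1, so the series converges in ℤ_5 to 1/(1 − a) = 1/(1 − (-2400)) = 1/2401. Expand this rational in ℤ_5: compute digits iteratively via d_i = x_i mod 5, x_{i+1} = (x_i − d_i)/5. The first 6 digits are (1, 0, 4, 0, 2, 2).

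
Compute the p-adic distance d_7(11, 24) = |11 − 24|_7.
d_7(11, 24) = 1

Step 1 — x − y = 11 − 24 = -13. Step 2 — v_7(-13) = 0 (factor: -13 = −(7^0 · 13); the sign does not affect v_p). Step 3 — |x − y|_7 = 7^{0} = 1.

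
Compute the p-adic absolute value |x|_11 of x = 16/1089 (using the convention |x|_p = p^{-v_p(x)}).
|16/1089|_11 = 121

Step 1 — compute v_11(x) by factoring powers of 11 out of the numerator and denominator: v_11(16/1089) = -2. Step 2 — apply |x|_p = p^{-v_p(x)} = 11^{2} = 121.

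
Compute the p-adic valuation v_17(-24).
v_17(-24) = 0

v_17(n) is the largest exponent k such that 17^k divides n. Factor out: -24 = -17^0 · 24. (Sign doesn't affect v_p.) So v_17(-24) = 0.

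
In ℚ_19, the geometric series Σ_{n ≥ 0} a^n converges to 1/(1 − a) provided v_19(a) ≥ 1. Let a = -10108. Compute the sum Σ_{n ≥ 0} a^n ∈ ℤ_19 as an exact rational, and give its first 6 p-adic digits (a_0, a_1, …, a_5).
Σ a^n = 1/(1 − a) = 1/10109;  first 6 digits = (1, 0, 10, 17, 4, 3)

v_19(a) = 2 ≥ 1, so the series converges in ℤ_19 to 1/(1 − a) = 1/(1 − (-10108)) = 1/10109. Expand this rational in ℤ_19: compute digits iteratively via d_i = x_i mod 19, x_{i+1} = (x_i − d_i)/19. The first 6 digits are (1, 0, 10, 17, 4, 3).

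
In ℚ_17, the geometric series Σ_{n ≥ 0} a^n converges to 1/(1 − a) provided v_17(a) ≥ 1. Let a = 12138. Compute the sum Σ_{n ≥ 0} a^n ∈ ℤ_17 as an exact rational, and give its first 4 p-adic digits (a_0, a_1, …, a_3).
Σ a^n = 1/(1 − a) = -1/12137;  first 4 digits = (1, 0, 8, 2)

v_17(a) = 2 ≥ 1, so the series converges in ℤ_17 to 1/(1 − a) = 1/(1 − 12138) = -1/12137. Expand this rational in ℤ_17: compute digits iteratively via d_i = x_i mod 17, x_{i+1} = (x_i − d_i)/17. The first 4 digits are (1, 0, 8, 2).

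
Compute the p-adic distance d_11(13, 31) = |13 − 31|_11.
d_11(13, 31) = 1

Step 1 — x − y = 13 − 31 = -18. Step 2 — v_11(-18) = 0 (factor: -18 = −(11^0 · 18); the sign does not affect v_p). Step 3 — |x − y|_11 = 11^{0} = 1.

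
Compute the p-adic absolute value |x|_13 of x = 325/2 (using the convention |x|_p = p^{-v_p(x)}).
|325/2|_13 = 1/13

Step 1 — compute v_13(x) by factoring powers of 13 out of the numerator and denominator: v_13(325/2) = 1. Step 2 — apply |x|_p = p^{-v_p(x)} = 13^{-1} = 1/13.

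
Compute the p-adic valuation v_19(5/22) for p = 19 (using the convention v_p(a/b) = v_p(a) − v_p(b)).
v_19(5/22) = 0

Factor powers of 19 from the numerator and denominator of the reduced fraction: 5 = 19^0 · 5 and 22 = 19^0 · 22. Apply v_p(a/b) = v_p(a) − v_p(b): v_19(5/22) = 0 − 0 = 0.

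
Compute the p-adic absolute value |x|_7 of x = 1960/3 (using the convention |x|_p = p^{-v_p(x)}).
|1960/3|_7 = 1/49

Step 1 — compute v_7(x) by factoring powers of 7 out of the numerator and denominator: v_7(1960/3) = 2. Step 2 — apply |x|_p = p^{-v_p(x)} = 7^{-2} = 1/49.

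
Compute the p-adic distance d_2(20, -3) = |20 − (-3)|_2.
d_2(20, -3) = 1

Step 1 — x − y = 20 − (-3) = 23. Step 2 — v_2(23) = 0 (factor: 23 = (2^0 · 23); the sign does not affect v_p). Step 3 — |x − y|_2 = 2^{0} = 1.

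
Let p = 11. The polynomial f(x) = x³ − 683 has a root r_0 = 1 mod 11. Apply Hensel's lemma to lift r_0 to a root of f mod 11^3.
r_2 = 309 (mod 1331)

Hensel: r_{i+1} = r_i − f(r_i)/f′(r_i) mod 11^{i+2}, where f′(x) = 3x². Iterate:
  r_0 = 1 (mod 11)
  r_1 = 67 (mod 121)
  r_2 = 309 (mod 1331)
Final: r = 309 with f(r) ≡ 0 mod 11^3.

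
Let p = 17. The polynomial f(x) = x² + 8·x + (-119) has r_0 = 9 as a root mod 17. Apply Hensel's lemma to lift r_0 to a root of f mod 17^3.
r_2 = 3987 (mod 4913)

Hensel: r_{i+1} = r_i − f(r_i)·(f′(r_i))^{-1} mod 17^{i+2}, f′(x) = 2x + 8. Iterate:
  r_0 = 9 (mod 17)
  r_1 = 230 (mod 289)
  r_2 = 3987 (mod 4913)
Final: r = 3987 satisfies f(r) ≡ 0 mod 17^3.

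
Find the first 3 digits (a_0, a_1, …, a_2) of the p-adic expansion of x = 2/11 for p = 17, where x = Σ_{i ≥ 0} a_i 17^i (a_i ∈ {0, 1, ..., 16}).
(a_0, …, a_2) = (11, 4, 9)

v_17(2/11) = 0 (numerator and denominator both coprime to 17), so x ∈ ℤ_17^×. Compute digits iteratively via a_i = x_i mod 17, x_{i+1} = (x_i − a_i)/17, with x_0 = x:
  x_0 = 2/11;  a_0 = 11;  x_1 = (x_0 − 11)/17 = -7/11
  x_1 = -7/11;  a_1 = 4;  x_2 = (x_1 − 4)/17 = -3/11
  x_2 = -3/11;  a_2 = 9;  x_3 = (x_2 − 9)/17 = -6/11
Digits: (11, 4, 9).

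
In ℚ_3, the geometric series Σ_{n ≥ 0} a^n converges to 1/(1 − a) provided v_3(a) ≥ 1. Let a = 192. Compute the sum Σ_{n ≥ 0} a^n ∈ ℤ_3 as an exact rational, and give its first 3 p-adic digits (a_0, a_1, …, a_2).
Σ a^n = 1/(1 − a) = -1/191;  first 3 digits = (1, 1, 1)

v_3(a) = 1 ≥ 1, so the series converges in ℤ_3 to 1/(1 − a) = 1/(1 − 192) = -1/191. Expand this rational in ℤ_3: compute digits iteratively via d_i = x_i mod 3, x_{i+1} = (x_i − d_i)/3. The first 3 digits are (1, 1, 1).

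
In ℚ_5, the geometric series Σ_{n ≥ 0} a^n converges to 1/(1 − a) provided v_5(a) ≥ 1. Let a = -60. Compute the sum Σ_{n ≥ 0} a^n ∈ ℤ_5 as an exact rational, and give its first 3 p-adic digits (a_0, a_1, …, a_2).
Σ a^n = 1/(1 − a) = 1/61;  first 3 digits = (1, 3, 1)

v_5(a) = 1 ≥ 1, so the series converges in ℤ_5 to 1/(1 − a) = 1/(1 − (-60)) = 1/61. Expand this rational in ℤ_5: compute digits iteratively via d_i = x_i mod 5, x_{i+1} = (x_i − d_i)/5. The first 3 digits are (1, 3, 1).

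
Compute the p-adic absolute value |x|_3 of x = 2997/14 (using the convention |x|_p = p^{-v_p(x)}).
|2997/14|_3 = 1/81

Step 1 — compute v_3(x) by factoring powers of 3 out of the numerator and denominator: v_3(2997/14) = 4. Step 2 — apply |x|_p = p^{-v_p(x)} = 3^{-4} = 1/81.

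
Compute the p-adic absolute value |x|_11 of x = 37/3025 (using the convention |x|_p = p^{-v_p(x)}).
|37/3025|_11 = 121

Step 1 — compute v_11(x) by factoring powers of 11 out of the numerator and denominator: v_11(37/3025) = -2. Step 2 — apply |x|_p = p^{-v_p(x)} = 11^{2} = 121.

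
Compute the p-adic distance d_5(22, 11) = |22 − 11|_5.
d_5(22, 11) = 1

Step 1 — x − y = 22 − 11 = 11. Step 2 — v_5(11) = 0 (factor: 11 = (5^0 · 11); the sign does not affect v_p). Step 3 — |x − y|_5 = 5^{0} = 1.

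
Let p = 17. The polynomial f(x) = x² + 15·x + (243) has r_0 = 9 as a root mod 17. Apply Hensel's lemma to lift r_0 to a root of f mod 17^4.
r_3 = 757 (mod 83521)

Hensel: r_{i+1} = r_i − f(r_i)·(f′(r_i))^{-1} mod 17^{i+2}, f′(x) = 2x + 15. Iterate:
  r_0 = 9 (mod 17)
  r_1 = 179 (mod 289)
  r_2 = 757 (mod 4913)
  r_3 = 757 (mod 83521)
Final: r = 757 satisfies f(r) ≡ 0 mod 17^4.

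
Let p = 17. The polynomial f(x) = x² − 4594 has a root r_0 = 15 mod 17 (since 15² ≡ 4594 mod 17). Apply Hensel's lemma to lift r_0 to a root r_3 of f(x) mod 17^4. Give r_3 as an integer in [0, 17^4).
r_3 = 50148 (mod 83521)

Hensel's recurrence: r_{i+1} = r_i − f(r_i)·(f′(r_i))^{-1} mod 17^{i+2}, with f′(x) = 2x. Iterate:
  r_0 = 15 (mod 17)
  r_1 = 151 (mod 289)
  r_2 = 1018 (mod 4913)
  r_3 = 50148 (mod 83521)
Final: r_3 = 50148, and one checks f(r_3) ≡ 0 mod 17^4.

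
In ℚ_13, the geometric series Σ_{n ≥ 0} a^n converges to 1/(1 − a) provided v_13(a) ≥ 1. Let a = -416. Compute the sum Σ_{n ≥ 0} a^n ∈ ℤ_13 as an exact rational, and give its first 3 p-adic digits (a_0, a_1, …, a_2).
Σ a^n = 1/(1 − a) = 1/417;  first 3 digits = (1, 7, 7)

v_13(a) = 1 ≥ 1, so the series converges in ℤ_13 to 1/(1 − a) = 1/(1 − (-416)) = 1/417. Expand this rational in ℤ_13: compute digits iteratively via d_i = x_i mod 13, x_{i+1} = (x_i − d_i)/13. The first 3 digits are (1, 7, 7).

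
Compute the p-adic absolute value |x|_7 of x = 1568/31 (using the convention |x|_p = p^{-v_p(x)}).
|1568/31|_7 = 1/49

Step 1 — compute v_7(x) by factoring powers of 7 out of the numerator and denominator: v_7(1568/31) = 2. Step 2 — apply |x|_p = p^{-v_p(x)} = 7^{-2} = 1/49.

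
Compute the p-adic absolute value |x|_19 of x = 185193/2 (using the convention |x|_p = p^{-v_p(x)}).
|185193/2|_19 = 1/6859

Step 1 — compute v_19(x) by factoring powers of 19 out of the numerator and denominator: v_19(185193/2) = 3. Step 2 — apply |x|_p = p^{-v_p(x)} = 19^{-3} = 1/6859.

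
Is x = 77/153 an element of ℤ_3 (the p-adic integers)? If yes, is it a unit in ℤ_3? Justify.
x ∉ ℤ_3 (v_3(x) = -2 < 0)

ℤ_3 = {x ∈ ℚ_3 : v_3(x) ≥ 0} and ℤ_3^× = {x ∈ ℤ_3 : v_3(x) = 0}. Here v_3(77/153) = v_3(num) − v_3(den) = -2; compare against these criteria.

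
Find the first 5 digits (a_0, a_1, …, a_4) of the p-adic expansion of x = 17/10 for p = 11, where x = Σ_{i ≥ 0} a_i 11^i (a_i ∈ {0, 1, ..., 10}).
(a_0, …, a_4) = (5, 3, 3, 3, 3)

v_11(17/10) = 0 (numerator and denominator both coprime to 11), so x ∈ ℤ_11^×. Compute digits iteratively via a_i = x_i mod 11, x_{i+1} = (x_i − a_i)/11, with x_0 = x:
  x_0 = 17/10;  a_0 = 5;  x_1 = (x_0 − 5)/11 = -3/10
  x_1 = -3/10;  a_1 = 3;  x_2 = (x_1 − 3)/11 = -3/10
  x_2 = -3/10;  a_2 = 3;  x_3 = (x_2 − 3)/11 = -3/10
  x_3 = -3/10;  a_3 = 3;  x_4 = (x_3 − 3)/11 = -3/10
  x_4 = -3/10;  a_4 = 3;  x_5 = (x_4 − 3)/11 = -3/10
Digits: (5, 3, 3, 3, 3).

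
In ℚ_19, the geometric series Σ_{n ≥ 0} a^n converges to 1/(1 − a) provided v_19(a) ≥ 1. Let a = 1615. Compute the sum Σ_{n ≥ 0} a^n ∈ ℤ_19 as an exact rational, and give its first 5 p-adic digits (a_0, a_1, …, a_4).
Σ a^n = 1/(1 − a) = -1/1614;  first 5 digits = (1, 9, 9, 7, 10)

v_19(a) = 1 ≥ 1, so the series converges in ℤ_19 to 1/(1 − a) = 1/(1 − 1615) = -1/1614. Expand this rational in ℤ_19: compute digits iteratively via d_i = x_i mod 19, x_{i+1} = (x_i − d_i)/19. The first 5 digits are (1, 9, 9, 7, 10).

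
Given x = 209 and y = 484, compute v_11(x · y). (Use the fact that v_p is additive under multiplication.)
v_11(101156) = 3

v_p(x) = 1 (factor: 209 = 11^1 · 19); v_p(y) = 2 (factor: 484 = 11^2 · 4). Additivity: v_p(xy) = v_p(x) + v_p(y) = 1 + 2 = 3. (Direct check: xy = 101156 = 11^3 · (76).)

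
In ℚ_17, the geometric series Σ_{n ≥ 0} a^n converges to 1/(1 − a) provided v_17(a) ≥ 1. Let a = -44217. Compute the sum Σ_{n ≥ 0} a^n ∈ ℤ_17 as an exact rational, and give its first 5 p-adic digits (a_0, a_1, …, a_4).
Σ a^n = 1/(1 − a) = 1/44218;  first 5 digits = (1, 0, 0, 8, 16)

v_17(a) = 3 ≥ 1, so the series converges in ℤ_17 to 1/(1 − a) = 1/(1 − (-44217)) = 1/44218. Expand this rational in ℤ_17: compute digits iteratively via d_i = x_i mod 17, x_{i+1} = (x_i − d_i)/17. The first 5 digits are (1, 0, 0, 8, 16).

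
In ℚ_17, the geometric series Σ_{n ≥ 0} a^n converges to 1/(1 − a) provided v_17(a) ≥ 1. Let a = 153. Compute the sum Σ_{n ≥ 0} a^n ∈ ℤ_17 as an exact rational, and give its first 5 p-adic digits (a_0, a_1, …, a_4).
Σ a^n = 1/(1 − a) = -1/152;  first 5 digits = (1, 9, 13, 2, 8)

v_17(a) = 1 ≥ 1, so the series converges in ℤ_17 to 1/(1 − a) = 1/(1 − 153) = -1/152. Expand this rational in ℤ_17: compute digits iteratively via d_i = x_i mod 17, x_{i+1} = (x_i − d_i)/17. The first 5 digits are (1, 9, 13, 2, 8).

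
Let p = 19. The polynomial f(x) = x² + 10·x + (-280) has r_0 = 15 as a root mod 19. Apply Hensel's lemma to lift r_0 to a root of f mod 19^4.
r_3 = 50327 (mod 130321)

Hensel: r_{i+1} = r_i − f(r_i)·(f′(r_i))^{-1} mod 19^{i+2}, f′(x) = 2x + 10. Iterate:
  r_0 = 15 (mod 19)
  r_1 = 148 (mod 361)
  r_2 = 2314 (mod 6859)
  r_3 = 50327 (mod 130321)
Final: r = 50327 satisfies f(r) ≡ 0 mod 19^4.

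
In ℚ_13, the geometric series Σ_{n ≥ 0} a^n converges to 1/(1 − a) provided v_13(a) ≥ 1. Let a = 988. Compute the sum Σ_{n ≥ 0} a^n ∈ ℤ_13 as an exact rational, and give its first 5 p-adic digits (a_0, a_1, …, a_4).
Σ a^n = 1/(1 − a) = -1/987;  first 5 digits = (1, 11, 9, 7, 4)

v_13(a) = 1 ≥ 1, so the series converges in ℤ_13 to 1/(1 − a) = 1/(1 − 988) = -1/987. Expand this rational in ℤ_13: compute digits iteratively via d_i = x_i mod 13, x_{i+1} = (x_i − d_i)/13. The first 5 digits are (1, 11, 9, 7, 4).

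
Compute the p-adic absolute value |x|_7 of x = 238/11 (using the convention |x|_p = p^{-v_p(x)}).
|238/11|_7 = 1/7

Step 1 — compute v_7(x) by factoring powers of 7 out of the numerator and denominator: v_7(238/11) = 1. Step 2 — apply |x|_p = p^{-v_p(x)} = 7^{-1} = 1/7.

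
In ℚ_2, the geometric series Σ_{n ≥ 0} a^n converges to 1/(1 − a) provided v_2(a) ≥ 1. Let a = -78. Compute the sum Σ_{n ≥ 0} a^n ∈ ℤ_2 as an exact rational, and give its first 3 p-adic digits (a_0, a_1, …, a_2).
Σ a^n = 1/(1 − a) = 1/79;  first 3 digits = (1, 1, 1)

v_2(a) = 1 ≥ 1, so the series converges in ℤ_2 to 1/(1 − a) = 1/(1 − (-78)) = 1/79. Expand this rational in ℤ_2: compute digits iteratively via d_i = x_i mod 2, x_{i+1} = (x_i − d_i)/2. The first 3 digits are (1, 1, 1).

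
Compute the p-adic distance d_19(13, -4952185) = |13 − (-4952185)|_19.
d_19(13, -4952185) = 1/2476099

Step 1 — x − y = 13 − (-4952185) = 4952198. Step 2 — v_19(4952198) = 5 (factor: 4952198 = (19^5 · 2); the sign does not affect v_p). Step 3 — |x − y|_19 = 19^{-5} = 1/2476099.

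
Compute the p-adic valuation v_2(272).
v_2(272) = 4

v_2(n) is the largest exponent k such that 2^k divides n. Factor out: 272 = 2^4 · 17. (Sign doesn't affect v_p.) So v_2(272) = 4.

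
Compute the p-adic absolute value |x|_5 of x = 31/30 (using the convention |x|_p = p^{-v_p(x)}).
|31/30|_5 = 5

Step 1 — compute v_5(x) by factoring powers of 5 out of the numerator and denominator: v_5(31/30) = -1. Step 2 — apply |x|_p = p^{-v_p(x)} = 5^{1} = 5.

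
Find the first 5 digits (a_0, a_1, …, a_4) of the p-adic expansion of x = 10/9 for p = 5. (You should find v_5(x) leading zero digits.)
(a_0, …, a_4) = (0, 3, 0, 1, 2)

v_5(10/9) = 1, so a_0 = ... = a_0 = 0. Factor out: x = 5^1 · u with u = 2/9 a unit in ℤ_5. Expand u iteratively via a_{v+i} = u_i mod 5, u_{i+1} = (u_i − a_{v+i})/5:
  u_0 = 2/9;  a_1 = 3;  u_1 = (u_0 − 3)/5 = -5/9
  u_1 = -5/9;  a_2 = 0;  u_2 = (u_1 − 0)/5 = -1/9
  u_2 = -1/9;  a_3 = 1;  u_3 = (u_2 − 1)/5 = -2/9
  u_3 = -2/9;  a_4 = 2;  u_4 = (u_3 − 2)/5 = -4/9
Digits: (0, 3, 0, 1, 2).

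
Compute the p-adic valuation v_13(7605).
v_13(7605) = 2

v_13(n) is the largest exponent k such that 13^k divides n. Factor out: 7605 = 13^2 · 45. (Sign doesn't affect v_p.) So v_13(7605) = 2.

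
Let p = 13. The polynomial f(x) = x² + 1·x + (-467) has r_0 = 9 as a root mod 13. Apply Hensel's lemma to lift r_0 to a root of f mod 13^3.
r_2 = 1790 (mod 2197)

Hensel: r_{i+1} = r_i − f(r_i)·(f′(r_i))^{-1} mod 13^{i+2}, f′(x) = 2x + 1. Iterate:
  r_0 = 9 (mod 13)
  r_1 = 100 (mod 169)
  r_2 = 1790 (mod 2197)
Final: r = 1790 satisfies f(r) ≡ 0 mod 13^3.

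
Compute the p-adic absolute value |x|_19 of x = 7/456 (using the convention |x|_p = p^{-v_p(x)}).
|7/456|_19 = 19

Step 1 — compute v_19(x) by factoring powers of 19 out of the numerator and denominator: v_19(7/456) = -1. Step 2 — apply |x|_p = p^{-v_p(x)} = 19^{1} = 19.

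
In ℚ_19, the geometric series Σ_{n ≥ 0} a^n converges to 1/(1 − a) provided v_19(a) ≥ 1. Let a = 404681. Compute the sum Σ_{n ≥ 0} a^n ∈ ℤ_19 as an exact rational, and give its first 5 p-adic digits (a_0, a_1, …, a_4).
Σ a^n = 1/(1 − a) = -1/404680;  first 5 digits = (1, 0, 0, 2, 3)

v_19(a) = 3 ≥ 1, so the series converges in ℤ_19 to 1/(1 − a) = 1/(1 − 404681) = -1/404680. Expand this rational in ℤ_19: compute digits iteratively via d_i = x_i mod 19, x_{i+1} = (x_i − d_i)/19. The first 5 digits are (1, 0, 0, 2, 3).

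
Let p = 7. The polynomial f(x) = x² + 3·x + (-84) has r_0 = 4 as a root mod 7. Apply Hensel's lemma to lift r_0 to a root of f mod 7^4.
r_3 = 1488 (mod 2401)

Hensel: r_{i+1} = r_i − f(r_i)·(f′(r_i))^{-1} mod 7^{i+2}, f′(x) = 2x + 3. Iterate:
  r_0 = 4 (mod 7)
  r_1 = 18 (mod 49)
  r_2 = 116 (mod 343)
  r_3 = 1488 (mod 2401)
Final: r = 1488 satisfies f(r) ≡ 0 mod 7^4.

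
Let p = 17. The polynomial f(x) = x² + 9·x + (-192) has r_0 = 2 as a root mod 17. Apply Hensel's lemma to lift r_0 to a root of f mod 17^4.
r_3 = 37385 (mod 83521)

Hensel: r_{i+1} = r_i − f(r_i)·(f′(r_i))^{-1} mod 17^{i+2}, f′(x) = 2x + 9. Iterate:
  r_0 = 2 (mod 17)
  r_1 = 104 (mod 289)
  r_2 = 2994 (mod 4913)
  r_3 = 37385 (mod 83521)
Final: r = 37385 satisfies f(r) ≡ 0 mod 17^4.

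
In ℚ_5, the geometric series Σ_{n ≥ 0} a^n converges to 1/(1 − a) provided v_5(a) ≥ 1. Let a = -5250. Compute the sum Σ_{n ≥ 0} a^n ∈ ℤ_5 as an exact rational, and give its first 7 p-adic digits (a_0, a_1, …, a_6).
Σ a^n = 1/(1 − a) = 1/5251;  first 7 digits = (1, 0, 0, 3, 1, 3, 3)

v_5(a) = 3 ≥ 1, so the series converges in ℤ_5 to 1/(1 − a) = 1/(1 − (-5250)) = 1/5251. Expand this rational in ℤ_5: compute digits iteratively via d_i = x_i mod 5, x_{i+1} = (x_i − d_i)/5. The first 7 digits are (1, 0, 0, 3, 1, 3, 3).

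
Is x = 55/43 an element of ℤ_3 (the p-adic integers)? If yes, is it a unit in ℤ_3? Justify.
x ∈ ℤ_3^× (unit); v_3(x) = 0

ℤ_3 = {x ∈ ℚ_3 : v_3(x) ≥ 0} and ℤ_3^× = {x ∈ ℤ_3 : v_3(x) = 0}. Here v_3(55/43) = v_3(num) − v_3(den) = 0; compare against these criteria.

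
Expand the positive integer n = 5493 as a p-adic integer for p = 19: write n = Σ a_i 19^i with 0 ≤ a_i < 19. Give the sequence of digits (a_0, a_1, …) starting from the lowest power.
(a_0, a_1, …) = (2, 4, 15)

Repeated division by 19 gives the digits low-to-high: 5493 = 2 + 4·19^1 + 15·19^2. Digit sequence: (2, 4, 15).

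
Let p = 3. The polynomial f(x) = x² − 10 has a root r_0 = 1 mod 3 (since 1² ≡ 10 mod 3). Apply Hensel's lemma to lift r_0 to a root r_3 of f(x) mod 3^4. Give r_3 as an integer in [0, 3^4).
r_3 = 46 (mod 81)

Hensel's recurrence: r_{i+1} = r_i − f(r_i)·(f′(r_i))^{-1} mod 3^{i+2}, with f′(x) = 2x. Iterate:
  r_0 = 1 (mod 3)
  r_1 = 1 (mod 9)
  r_2 = 19 (mod 27)
  r_3 = 46 (mod 81)
Final: r_3 = 46, and one checks f(r_3) ≡ 0 mod 3^4.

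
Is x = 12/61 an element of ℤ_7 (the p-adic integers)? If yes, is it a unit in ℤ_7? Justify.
x ∈ ℤ_7^× (unit); v_7(x) = 0

ℤ_7 = {x ∈ ℚ_7 : v_7(x) ≥ 0} and ℤ_7^× = {x ∈ ℤ_7 : v_7(x) = 0}. Here v_7(12/61) = v_7(num) − v_7(den) = 0; compare against these criteria.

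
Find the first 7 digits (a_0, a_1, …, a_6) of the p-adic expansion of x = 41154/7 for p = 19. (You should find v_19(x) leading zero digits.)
(a_0, …, a_6) = (0, 0, 0, 9, 5, 16, 10)

v_19(41154/7) = 3, so a_0 = ... = a_2 = 0. Factor out: x = 19^3 · u with u = 6/7 a unit in ℤ_19. Expand u iteratively via a_{v+i} = u_i mod 19, u_{i+1} = (u_i − a_{v+i})/19:
  u_0 = 6/7;  a_3 = 9;  u_1 = (u_0 − 9)/19 = -3/7
  u_1 = -3/7;  a_4 = 5;  u_2 = (u_1 − 5)/19 = -2/7
  u_2 = -2/7;  a_5 = 16;  u_3 = (u_2 − 16)/19 = -6/7
  u_3 = -6/7;  a_6 = 10;  u_4 = (u_3 − 10)/19 = -4/7
Digits: (0, 0, 0, 9, 5, 16, 10).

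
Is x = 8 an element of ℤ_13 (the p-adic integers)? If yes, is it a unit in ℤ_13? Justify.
x ∈ ℤ_13^× (unit); v_13(x) = 0

ℤ_13 = {x ∈ ℚ_13 : v_13(x) ≥ 0} and ℤ_13^× = {x ∈ ℤ_13 : v_13(x) = 0}. Here v_13(8) = v_13(num) − v_13(den) = 0; compare against these criteria.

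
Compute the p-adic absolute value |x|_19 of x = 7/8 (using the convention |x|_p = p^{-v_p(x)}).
|7/8|_19 = 1

Step 1 — compute v_19(x) by factoring powers of 19 out of the numerator and denominator: v_19(7/8) = 0. Step 2 — apply |x|_p = p^{-v_p(x)} = 19^{0} = 1.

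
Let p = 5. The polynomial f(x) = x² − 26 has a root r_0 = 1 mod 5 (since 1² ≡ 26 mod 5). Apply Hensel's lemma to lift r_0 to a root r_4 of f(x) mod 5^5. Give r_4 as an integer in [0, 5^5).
r_4 = 326 (mod 3125)

Hensel's recurrence: r_{i+1} = r_i − f(r_i)·(f′(r_i))^{-1} mod 5^{i+2}, with f′(x) = 2x. Iterate:
  r_0 = 1 (mod 5)
  r_1 = 1 (mod 25)
  r_2 = 76 (mod 125)
  r_3 = 326 (mod 625)
  r_4 = 326 (mod 3125)
Final: r_4 = 326, and one checks f(r_4) ≡ 0 mod 5^5.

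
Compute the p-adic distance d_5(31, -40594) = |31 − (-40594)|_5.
d_5(31, -40594) = 1/3125

Step 1 — x − y = 31 − (-40594) = 40625. Step 2 — v_5(40625) = 5 (factor: 40625 = (5^5 · 13); the sign does not affect v_p). Step 3 — |x − y|_5 = 5^{-5} = 1/3125.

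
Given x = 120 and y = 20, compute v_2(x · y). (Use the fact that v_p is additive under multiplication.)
v_2(2400) = 5

v_p(x) = 3 (factor: 120 = 2^3 · 15); v_p(y) = 2 (factor: 20 = 2^2 · 5). Additivity: v_p(xy) = v_p(x) + v_p(y) = 3 + 2 = 5. (Direct check: xy = 2400 = 2^5 · (75).)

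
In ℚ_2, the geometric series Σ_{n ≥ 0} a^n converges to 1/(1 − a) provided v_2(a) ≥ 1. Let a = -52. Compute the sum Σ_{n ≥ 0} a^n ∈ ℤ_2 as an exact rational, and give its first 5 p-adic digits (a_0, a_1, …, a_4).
Σ a^n = 1/(1 − a) = 1/53;  first 5 digits = (1, 0, 1, 1, 1)

v_2(a) = 2 ≥ 1, so the series converges in ℤ_2 to 1/(1 − a) = 1/(1 − (-52)) = 1/53. Expand this rational in ℤ_2: compute digits iteratively via d_i = x_i mod 2, x_{i+1} = (x_i − d_i)/2. The first 5 digits are (1, 0, 1, 1, 1).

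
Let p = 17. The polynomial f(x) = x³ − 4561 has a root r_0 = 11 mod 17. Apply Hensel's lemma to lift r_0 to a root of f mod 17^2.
r_1 = 164 (mod 289)

Hensel: r_{i+1} = r_i − f(r_i)/f′(r_i) mod 17^{i+2}, where f′(x) = 3x². Iterate:
  r_0 = 11 (mod 17)
  r_1 = 164 (mod 289)
Final: r = 164 with f(r) ≡ 0 mod 17^2.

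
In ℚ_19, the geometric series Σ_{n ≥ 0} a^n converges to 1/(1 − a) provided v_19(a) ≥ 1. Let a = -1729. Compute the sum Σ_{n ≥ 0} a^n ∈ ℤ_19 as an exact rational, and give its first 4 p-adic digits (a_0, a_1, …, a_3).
Σ a^n = 1/(1 − a) = 1/1730;  first 4 digits = (1, 4, 11, 5)

v_19(a) = 1 ≥ 1, so the series converges in ℤ_19 to 1/(1 − a) = 1/(1 − (-1729)) = 1/1730. Expand this rational in ℤ_19: compute digits iteratively via d_i = x_i mod 19, x_{i+1} = (x_i − d_i)/19. The first 4 digits are (1, 4, 11, 5).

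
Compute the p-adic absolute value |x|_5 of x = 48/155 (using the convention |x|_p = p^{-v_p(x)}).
|48/155|_5 = 5

Step 1 — compute v_5(x) by factoring powers of 5 out of the numerator and denominator: v_5(48/155) = -1. Step 2 — apply |x|_p = p^{-v_p(x)} = 5^{1} = 5.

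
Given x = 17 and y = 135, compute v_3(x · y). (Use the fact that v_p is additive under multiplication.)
v_3(2295) = 3

v_p(x) = 0 (factor: 17 = 3^0 · 17); v_p(y) = 3 (factor: 135 = 3^3 · 5). Additivity: v_p(xy) = v_p(x) + v_p(y) = 0 + 3 = 3. (Direct check: xy = 2295 = 3^3 · (85).)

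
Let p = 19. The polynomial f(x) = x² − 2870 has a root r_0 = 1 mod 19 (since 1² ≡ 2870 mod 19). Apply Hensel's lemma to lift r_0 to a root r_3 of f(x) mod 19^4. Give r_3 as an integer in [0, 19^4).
r_3 = 55405 (mod 130321)

Hensel's recurrence: r_{i+1} = r_i − f(r_i)·(f′(r_i))^{-1} mod 19^{i+2}, with f′(x) = 2x. Iterate:
  r_0 = 1 (mod 19)
  r_1 = 172 (mod 361)
  r_2 = 533 (mod 6859)
  r_3 = 55405 (mod 130321)
Final: r_3 = 55405, and one checks f(r_3) ≡ 0 mod 19^4.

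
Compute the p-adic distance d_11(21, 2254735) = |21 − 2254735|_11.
d_11(21, 2254735) = 1/161051

Step 1 — x − y = 21 − 2254735 = -2254714. Step 2 — v_11(-2254714) = 5 (factor: -2254714 = −(11^5 · 14); the sign does not affect v_p). Step 3 — |x − y|_11 = 11^{-5} = 1/161051.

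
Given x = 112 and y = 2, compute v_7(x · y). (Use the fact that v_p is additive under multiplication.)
v_7(224) = 1

v_p(x) = 1 (factor: 112 = 7^1 · 16); v_p(y) = 0 (factor: 2 = 7^0 · 2). Additivity: v_p(xy) = v_p(x) + v_p(y) = 1 + 0 = 1. (Direct check: xy = 224 = 7^1 · (32).)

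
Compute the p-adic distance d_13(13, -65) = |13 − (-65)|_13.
d_13(13, -65) = 1/13

Step 1 — x − y = 13 − (-65) = 78. Step 2 — v_13(78) = 1 (factor: 78 = (13^1 · 6); the sign does not affect v_p). Step 3 — |x − y|_13 = 13^{-1} = 1/13.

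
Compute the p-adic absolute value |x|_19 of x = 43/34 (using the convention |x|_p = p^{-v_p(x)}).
|43/34|_19 = 1

Step 1 — compute v_19(x) by factoring powers of 19 out of the numerator and denominator: v_19(43/34) = 0. Step 2 — apply |x|_p = p^{-v_p(x)} = 19^{0} = 1.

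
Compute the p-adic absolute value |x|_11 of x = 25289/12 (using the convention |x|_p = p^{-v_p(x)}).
|25289/12|_11 = 1/1331

Step 1 — compute v_11(x) by factoring powers of 11 out of the numerator and denominator: v_11(25289/12) = 3. Step 2 — apply |x|_p = p^{-v_p(x)} = 11^{-3} = 1/1331.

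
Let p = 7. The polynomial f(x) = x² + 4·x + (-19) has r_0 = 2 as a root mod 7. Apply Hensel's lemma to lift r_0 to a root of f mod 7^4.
r_3 = 1969 (mod 2401)

Hensel: r_{i+1} = r_i − f(r_i)·(f′(r_i))^{-1} mod 7^{i+2}, f′(x) = 2x + 4. Iterate:
  r_0 = 2 (mod 7)
  r_1 = 9 (mod 49)
  r_2 = 254 (mod 343)
  r_3 = 1969 (mod 2401)
Final: r = 1969 satisfies f(r) ≡ 0 mod 7^4.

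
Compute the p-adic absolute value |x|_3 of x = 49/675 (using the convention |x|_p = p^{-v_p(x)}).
|49/675|_3 = 27

Step 1 — compute v_3(x) by factoring powers of 3 out of the numerator and denominator: v_3(49/675) = -3. Step 2 — apply |x|_p = p^{-v_p(x)} = 3^{3} = 27.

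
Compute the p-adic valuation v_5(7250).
v_5(7250) = 3

v_5(n) is the largest exponent k such that 5^k divides n. Factor out: 7250 = 5^3 · 58. (Sign doesn't affect v_p.) So v_5(7250) = 3.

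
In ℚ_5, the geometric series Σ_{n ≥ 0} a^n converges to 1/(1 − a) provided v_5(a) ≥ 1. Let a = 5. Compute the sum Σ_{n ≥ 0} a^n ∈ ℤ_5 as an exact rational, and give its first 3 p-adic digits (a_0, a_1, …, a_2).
Σ a^n = 1/(1 − a) = -1/4;  first 3 digits = (1, 1, 1)

v_5(a) = 1 ≥ 1, so the series converges in ℤ_5 to 1/(1 − a) = 1/(1 − 5) = -1/4. Expand this rational in ℤ_5: compute digits iteratively via d_i = x_i mod 5, x_{i+1} = (x_i − d_i)/5. The first 3 digits are (1, 1, 1).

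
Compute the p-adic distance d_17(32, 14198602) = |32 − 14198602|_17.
d_17(32, 14198602) = 1/1419857

Step 1 — x − y = 32 − 14198602 = -14198570. Step 2 — v_17(-14198570) = 5 (factor: -14198570 = −(17^5 · 10); the sign does not affect v_p). Step 3 — |x − y|_17 = 17^{-5} = 1/1419857.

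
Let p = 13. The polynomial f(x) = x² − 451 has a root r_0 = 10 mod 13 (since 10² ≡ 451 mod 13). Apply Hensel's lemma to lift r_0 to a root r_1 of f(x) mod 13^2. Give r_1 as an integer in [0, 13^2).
r_1 = 36 (mod 169)

Hensel's recurrence: r_{i+1} = r_i − f(r_i)·(f′(r_i))^{-1} mod 13^{i+2}, with f′(x) = 2x. Iterate:
  r_0 = 10 (mod 13)
  r_1 = 36 (mod 169)
Final: r_1 = 36, and one checks f(r_1) ≡ 0 mod 13^2.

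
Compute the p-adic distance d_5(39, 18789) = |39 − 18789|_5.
d_5(39, 18789) = 1/3125

Step 1 — x − y = 39 − 18789 = -18750. Step 2 — v_5(-18750) = 5 (factor: -18750 = −(5^5 · 6); the sign does not affect v_p). Step 3 — |x − y|_5 = 5^{-5} = 1/3125.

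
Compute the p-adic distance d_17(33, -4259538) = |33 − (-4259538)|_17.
d_17(33, -4259538) = 1/1419857

Step 1 — x − y = 33 − (-4259538) = 4259571. Step 2 — v_17(4259571) = 5 (factor: 4259571 = (17^5 · 3); the sign does not affect v_p). Step 3 — |x − y|_17 = 17^{-5} = 1/1419857.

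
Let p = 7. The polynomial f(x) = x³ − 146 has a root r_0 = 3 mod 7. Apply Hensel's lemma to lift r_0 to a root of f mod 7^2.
r_1 = 31 (mod 49)

Hensel: r_{i+1} = r_i − f(r_i)/f′(r_i) mod 7^{i+2}, where f′(x) = 3x². Iterate:
  r_0 = 3 (mod 7)
  r_1 = 31 (mod 49)
Final: r = 31 with f(r) ≡ 0 mod 7^2.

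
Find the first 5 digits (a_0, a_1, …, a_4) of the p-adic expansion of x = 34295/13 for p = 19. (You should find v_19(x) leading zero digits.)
(a_0, …, a_4) = (0, 0, 0, 15, 8)

v_19(34295/13) = 3, so a_0 = ... = a_2 = 0. Factor out: x = 19^3 · u with u = 5/13 a unit in ℤ_19. Expand u iteratively via a_{v+i} = u_i mod 19, u_{i+1} = (u_i − a_{v+i})/19:
  u_0 = 5/13;  a_3 = 15;  u_1 = (u_0 − 15)/19 = -10/13
  u_1 = -10/13;  a_4 = 8;  u_2 = (u_1 − 8)/19 = -6/13
Digits: (0, 0, 0, 15, 8).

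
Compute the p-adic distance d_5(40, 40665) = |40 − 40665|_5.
d_5(40, 40665) = 1/3125

Step 1 — x − y = 40 − 40665 = -40625. Step 2 — v_5(-40625) = 5 (factor: -40625 = −(5^5 · 13); the sign does not affect v_p). Step 3 — |x − y|_5 = 5^{-5} = 1/3125.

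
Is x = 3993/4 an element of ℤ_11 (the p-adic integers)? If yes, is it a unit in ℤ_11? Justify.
x ∈ ℤ_11 but not a unit; v_11(x) = 3 > 0

ℤ_11 = {x ∈ ℚ_11 : v_11(x) ≥ 0} and ℤ_11^× = {x ∈ ℤ_11 : v_11(x) = 0}. Here v_11(3993/4) = v_11(num) − v_11(den) = 3; compare against these criteria.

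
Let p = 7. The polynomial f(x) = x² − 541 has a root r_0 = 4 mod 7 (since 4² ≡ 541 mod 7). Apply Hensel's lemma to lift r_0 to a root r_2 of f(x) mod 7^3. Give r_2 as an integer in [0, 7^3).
r_2 = 88 (mod 343)

Hensel's recurrence: r_{i+1} = r_i − f(r_i)·(f′(r_i))^{-1} mod 7^{i+2}, with f′(x) = 2x. Iterate:
  r_0 = 4 (mod 7)
  r_1 = 39 (mod 49)
  r_2 = 88 (mod 343)
Final: r_2 = 88, and one checks f(r_2) ≡ 0 mod 7^3.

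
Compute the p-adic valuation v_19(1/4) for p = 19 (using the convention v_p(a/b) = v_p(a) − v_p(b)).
v_19(1/4) = 0

Factor powers of 19 from the numerator and denominator of the reduced fraction: 1 = 19^0 · 1 and 4 = 19^0 · 4. Apply v_p(a/b) = v_p(a) − v_p(b): v_19(1/4) = 0 − 0 = 0.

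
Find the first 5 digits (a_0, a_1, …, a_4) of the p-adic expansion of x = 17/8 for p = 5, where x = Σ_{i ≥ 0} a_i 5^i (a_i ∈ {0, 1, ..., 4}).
(a_0, …, a_4) = (4, 4, 1, 4, 1)

v_5(17/8) = 0 (numerator and denominator both coprime to 5), so x ∈ ℤ_5^×. Compute digits iteratively via a_i = x_i mod 5, x_{i+1} = (x_i − a_i)/5, with x_0 = x:
  x_0 = 17/8;  a_0 = 4;  x_1 = (x_0 − 4)/5 = -3/8
  x_1 = -3/8;  a_1 = 4;  x_2 = (x_1 − 4)/5 = -7/8
  x_2 = -7/8;  a_2 = 1;  x_3 = (x_2 − 1)/5 = -3/8
  x_3 = -3/8;  a_3 = 4;  x_4 = (x_3 − 4)/5 = -7/8
  x_4 = -7/8;  a_4 = 1;  x_5 = (x_4 − 1)/5 = -3/8
Digits: (4, 4, 1, 4, 1).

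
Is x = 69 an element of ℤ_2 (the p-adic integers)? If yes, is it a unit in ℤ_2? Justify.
x ∈ ℤ_2^× (unit); v_2(x) = 0

ℤ_2 = {x ∈ ℚ_2 : v_2(x) ≥ 0} and ℤ_2^× = {x ∈ ℤ_2 : v_2(x) = 0}. Here v_2(69) = v_2(num) − v_2(den) = 0; compare against these criteria.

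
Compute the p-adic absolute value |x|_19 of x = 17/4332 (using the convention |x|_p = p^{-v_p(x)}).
|17/4332|_19 = 361

Step 1 — compute v_19(x) by factoring powers of 19 out of the numerator and denominator: v_19(17/4332) = -2. Step 2 — apply |x|_p = p^{-v_p(x)} = 19^{2} = 361.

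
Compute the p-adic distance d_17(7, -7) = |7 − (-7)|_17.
d_17(7, -7) = 1

Step 1 — x − y = 7 − (-7) = 14. Step 2 — v_17(14) = 0 (factor: 14 = (17^0 · 14); the sign does not affect v_p). Step 3 — |x − y|_17 = 17^{0} = 1.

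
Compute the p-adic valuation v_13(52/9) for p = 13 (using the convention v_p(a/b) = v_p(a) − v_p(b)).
v_13(52/9) = 1

Factor powers of 13 from the numerator and denominator of the reduced fraction: 52 = 13^1 · 4 and 9 = 13^0 · 9. Apply v_p(a/b) = v_p(a) − v_p(b): v_13(52/9) = 1 − 0 = 1.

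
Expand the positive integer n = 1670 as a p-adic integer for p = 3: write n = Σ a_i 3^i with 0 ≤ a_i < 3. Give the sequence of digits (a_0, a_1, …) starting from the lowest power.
(a_0, a_1, …) = (2, 1, 2, 1, 2, 0, 2)

Repeated division by 3 gives the digits low-to-high: 1670 = 2 + 1·3^1 + 2·3^2 + 1·3^3 + 2·3^4 + 2·3^6. Digit sequence: (2, 1, 2, 1, 2, 0, 2).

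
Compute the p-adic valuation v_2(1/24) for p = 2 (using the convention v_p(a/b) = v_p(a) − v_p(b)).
v_2(1/24) = -3

Factor powers of 2 from the numerator and denominator of the reduced fraction: 1 = 2^0 · 1 and 24 = 2^3 · 3. Apply v_p(a/b) = v_p(a) − v_p(b): v_2(1/24) = 0 − 3 = -3.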